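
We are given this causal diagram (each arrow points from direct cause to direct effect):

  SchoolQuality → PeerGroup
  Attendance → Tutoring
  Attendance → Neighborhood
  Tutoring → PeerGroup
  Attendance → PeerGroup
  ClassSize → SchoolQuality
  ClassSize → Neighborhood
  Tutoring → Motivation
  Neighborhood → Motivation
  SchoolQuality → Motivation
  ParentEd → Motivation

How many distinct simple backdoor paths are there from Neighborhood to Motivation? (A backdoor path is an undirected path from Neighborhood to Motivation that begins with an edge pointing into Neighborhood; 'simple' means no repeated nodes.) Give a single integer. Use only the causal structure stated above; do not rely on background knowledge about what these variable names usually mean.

A backdoor path from Neighborhood to Motivation is any simple undirected path whose first edge points into Neighborhood (i.e. leaves Neighborhood via a parent).
Parents of Neighborhood: {Attendance, ClassSize}.
Enumerating:
  P1: Neighborhood <- Attendance -> Tutoring -> Motivation
  P2: Neighborhood <- Attendance -> Tutoring -> PeerGroup <- SchoolQuality -> Motivation
  P3: Neighborhood <- Attendance -> PeerGroup <- SchoolQuality -> Motivation
  P4: Neighborhood <- Attendance -> PeerGroup <- Tutoring -> Motivation
  P5: Neighborhood <- ClassSize -> SchoolQuality -> Motivation
  P6: Neighborhood <- ClassSize -> SchoolQuality -> PeerGroup <- Attendance -> Tutoring -> Motivation
  P7: Neighborhood <- ClassSize -> SchoolQuality -> PeerGroup <- Tutoring -> Motivation
That exhausts the simple backdoor paths. Count: 7.

7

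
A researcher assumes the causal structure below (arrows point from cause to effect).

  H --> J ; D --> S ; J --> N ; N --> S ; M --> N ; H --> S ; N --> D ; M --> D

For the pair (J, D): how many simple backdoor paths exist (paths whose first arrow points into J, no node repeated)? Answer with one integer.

A backdoor path from J to D is any simple undirected path whose first edge points into J (i.e. leaves J via a parent).
Parents of J: {H}.
Enumerating:
  P1: J <- H -> S <- N <- M -> D
  P2: J <- H -> S <- N -> D
  P3: J <- H -> S <- D
That exhausts the simple backdoor paths. Count: 3.

3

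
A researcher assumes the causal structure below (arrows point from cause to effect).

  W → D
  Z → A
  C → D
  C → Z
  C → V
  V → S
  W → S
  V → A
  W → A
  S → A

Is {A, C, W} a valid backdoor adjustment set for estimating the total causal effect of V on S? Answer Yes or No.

Backdoor paths from V to S (paths whose first edge points into V):
  P1: V <- C -> D <- W -> S
  P2: V <- C -> D <- W -> A <- S
  P3: V <- C -> Z -> A <- W -> S
  P4: V <- C -> Z -> A <- S
Condition 1 (no descendant of V in the set): FAILS — A is a descendant of V.
Condition 2 (every backdoor path blocked by {A, C, W}):
  P1: blocked at fork node C ∈ conditioning set.
  P2: blocked at fork node C ∈ conditioning set.
  P3: blocked at fork node C ∈ conditioning set.
  P4: blocked at fork node C ∈ conditioning set.
{A, C, W} does not satisfy the backdoor criterion.

No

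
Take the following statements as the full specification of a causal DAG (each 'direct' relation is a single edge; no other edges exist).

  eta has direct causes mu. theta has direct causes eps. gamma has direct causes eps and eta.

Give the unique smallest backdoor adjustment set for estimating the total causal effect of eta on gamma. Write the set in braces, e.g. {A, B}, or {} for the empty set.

Variables eligible for adjustment (non-descendants of eta, excluding eta and gamma): {eps, mu, theta}.
Backdoor paths from eta to gamma:
  (none)
With no backdoor paths the empty set already satisfies the criterion, and it is trivially minimal.

{}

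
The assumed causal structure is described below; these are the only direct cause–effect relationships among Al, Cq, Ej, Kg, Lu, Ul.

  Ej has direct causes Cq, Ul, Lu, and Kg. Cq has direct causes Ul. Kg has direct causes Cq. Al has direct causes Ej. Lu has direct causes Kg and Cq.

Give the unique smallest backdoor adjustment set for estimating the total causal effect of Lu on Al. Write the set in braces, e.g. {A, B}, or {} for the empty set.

Variables eligible for adjustment (non-descendants of Lu, excluding Lu and Al): {Cq, Kg, Ul}.
Backdoor paths from Lu to Al:
  P1: Lu <- Cq <- Ul -> Ej -> Al
  P2: Lu <- Cq -> Kg -> Ej -> Al
  P3: Lu <- Cq -> Ej -> Al
  P4: Lu <- Kg <- Cq <- Ul -> Ej -> Al
  P5: Lu <- Kg <- Cq -> Ej -> Al
  P6: Lu <- Kg -> Ej -> Al
The empty set is not sufficient: P1 (Lu <- Cq <- Ul -> Ej -> Al) has no collider blocking it and no conditioned non-collider, so it is open.
Try {Cq, Kg}:
  P1: blocked at chain node Cq ∈ conditioning set.
  P2: blocked at fork node Cq ∈ conditioning set.
  P3: blocked at fork node Cq ∈ conditioning set.
  P4: blocked at chain node Kg ∈ conditioning set.
  P5: blocked at chain node Kg ∈ conditioning set.
  P6: blocked at fork node Kg ∈ conditioning set.
{Cq, Kg} contains no descendant of Lu and blocks every backdoor path.
Every element of {Cq, Kg} is needed (dropping Cq leaves P1 open; dropping Kg leaves P6 open), so no proper subset is valid.
Among all size-2 subsets of the eligible variables, only {Cq, Kg} blocks every backdoor path, so it is the unique smallest valid adjustment set.

{Cq, Kg}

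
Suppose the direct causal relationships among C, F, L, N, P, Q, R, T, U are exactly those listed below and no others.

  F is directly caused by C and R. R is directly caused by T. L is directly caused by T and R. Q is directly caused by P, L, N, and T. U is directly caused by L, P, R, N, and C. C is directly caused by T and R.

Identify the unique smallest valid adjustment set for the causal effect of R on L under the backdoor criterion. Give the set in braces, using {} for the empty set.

Variables eligible for adjustment (non-descendants of R, excluding R and L): {N, P, T}.
Backdoor paths from R to L:
  P1: R <- T -> L
  P2: R <- T -> C -> U <- P -> Q <- L
  P3: R <- T -> C -> U <- L
  P4: R <- T -> C -> U <- N -> Q <- L
  P5: R <- T -> Q <- P -> U <- L
  P6: R <- T -> Q <- L
  P7: R <- T -> Q <- N -> U <- L
The empty set is not sufficient: P1 (R <- T -> L) has no collider blocking it and no conditioned non-collider, so it is open.
Try {T}:
  P1: blocked at fork node T ∈ conditioning set.
  P2: blocked at fork node T ∈ conditioning set.
  P3: blocked at fork node T ∈ conditioning set.
  P4: blocked at fork node T ∈ conditioning set.
  P5: blocked at fork node T ∈ conditioning set.
  P6: blocked at fork node T ∈ conditioning set.
  P7: blocked at fork node T ∈ conditioning set.
{T} contains no descendant of R and blocks every backdoor path.
No other singleton works — e.g. {P} leaves P1 open — so {T} is the unique smallest valid adjustment set.

{T}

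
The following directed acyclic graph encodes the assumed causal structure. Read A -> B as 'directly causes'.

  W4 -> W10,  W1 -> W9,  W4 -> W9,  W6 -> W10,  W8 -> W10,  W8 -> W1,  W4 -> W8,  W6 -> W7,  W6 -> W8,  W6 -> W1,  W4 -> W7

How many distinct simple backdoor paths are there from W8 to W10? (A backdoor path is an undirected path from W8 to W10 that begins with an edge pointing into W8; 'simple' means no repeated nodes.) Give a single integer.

A backdoor path from W8 to W10 is any simple undirected path whose first edge points into W8 (i.e. leaves W8 via a parent).
Parents of W8: {W4, W6}.
Enumerating:
  P1: W8 <- W4 -> W7 <- W6 -> W10
  P2: W8 <- W4 -> W10
  P3: W8 <- W4 -> W9 <- W1 <- W6 -> W10
  P4: W8 <- W6 -> W7 <- W4 -> W10
  P5: W8 <- W6 -> W10
  P6: W8 <- W6 -> W1 -> W9 <- W4 -> W10
That exhausts the simple backdoor paths. Count: 6.

6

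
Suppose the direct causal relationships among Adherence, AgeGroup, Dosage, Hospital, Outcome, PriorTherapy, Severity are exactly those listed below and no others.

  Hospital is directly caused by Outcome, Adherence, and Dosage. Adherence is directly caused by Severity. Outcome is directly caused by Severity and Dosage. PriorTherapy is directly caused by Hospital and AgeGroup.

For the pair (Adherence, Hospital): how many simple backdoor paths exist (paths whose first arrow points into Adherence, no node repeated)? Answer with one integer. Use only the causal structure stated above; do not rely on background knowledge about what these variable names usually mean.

A backdoor path from Adherence to Hospital is any simple undirected path whose first edge points into Adherence (i.e. leaves Adherence via a parent).
Parents of Adherence: {Severity}.
Enumerating:
  P1: Adherence <- Severity -> Outcome <- Dosage -> Hospital
  P2: Adherence <- Severity -> Outcome -> Hospital
That exhausts the simple backdoor paths. Count: 2.

2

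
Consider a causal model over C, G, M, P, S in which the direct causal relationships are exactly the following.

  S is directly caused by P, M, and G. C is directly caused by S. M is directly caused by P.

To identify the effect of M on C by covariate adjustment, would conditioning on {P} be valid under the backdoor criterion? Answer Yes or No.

Yes

Backdoor paths from M to C (paths whose first edge points into M):
  P1: M <- P -> S -> C
Condition 1 (no descendant of M in the set): holds — descendants of M are {C, S}; none are in {P}.
Condition 2 (every backdoor path blocked by {P}):
  P1: blocked at fork node P ∈ conditioning set.
{P} satisfies the backdoor criterion.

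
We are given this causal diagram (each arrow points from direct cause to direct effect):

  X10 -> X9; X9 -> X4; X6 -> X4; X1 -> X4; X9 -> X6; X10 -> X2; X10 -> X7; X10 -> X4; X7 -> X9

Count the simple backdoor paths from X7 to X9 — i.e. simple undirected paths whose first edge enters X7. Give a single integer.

A backdoor path from X7 to X9 is any simple undirected path whose first edge points into X7 (i.e. leaves X7 via a parent).
Parents of X7: {X10}.
Enumerating:
  P1: X7 <- X10 -> X9
  P2: X7 <- X10 -> X4 <- X9
  P3: X7 <- X10 -> X4 <- X6 <- X9
That exhausts the simple backdoor paths. Count: 3.

3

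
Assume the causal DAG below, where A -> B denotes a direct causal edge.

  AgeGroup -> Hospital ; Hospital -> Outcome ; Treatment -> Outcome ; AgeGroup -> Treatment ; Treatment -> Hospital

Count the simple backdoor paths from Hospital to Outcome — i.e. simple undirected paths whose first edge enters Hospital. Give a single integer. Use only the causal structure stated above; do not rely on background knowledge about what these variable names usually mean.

A backdoor path from Hospital to Outcome is any simple undirected path whose first edge points into Hospital (i.e. leaves Hospital via a parent).
Parents of Hospital: {AgeGroup, Treatment}.
Enumerating:
  P1: Hospital <- AgeGroup -> Treatment -> Outcome
  P2: Hospital <- Treatment -> Outcome
That exhausts the simple backdoor paths. Count: 2.

2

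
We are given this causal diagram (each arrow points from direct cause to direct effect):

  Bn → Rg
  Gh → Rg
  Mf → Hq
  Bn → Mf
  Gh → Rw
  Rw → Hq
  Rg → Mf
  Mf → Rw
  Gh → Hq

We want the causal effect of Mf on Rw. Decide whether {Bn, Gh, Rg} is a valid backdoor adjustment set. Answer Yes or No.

Yes

Backdoor paths from Mf to Rw (paths whose first edge points into Mf):
  P1: Mf <- Bn -> Rg <- Gh -> Rw
  P2: Mf <- Bn -> Rg <- Gh -> Hq <- Rw
  P3: Mf <- Rg <- Gh -> Rw
  P4: Mf <- Rg <- Gh -> Hq <- Rw
Condition 1 (no descendant of Mf in the set): holds — descendants of Mf are {Hq, Rw}; none are in {Bn, Gh, Rg}.
Condition 2 (every backdoor path blocked by {Bn, Gh, Rg}):
  P1: blocked at fork node Bn ∈ conditioning set.
  P2: blocked at fork node Bn ∈ conditioning set.
  P3: blocked at chain node Rg ∈ conditioning set.
  P4: blocked at chain node Rg ∈ conditioning set.
{Bn, Gh, Rg} satisfies the backdoor criterion.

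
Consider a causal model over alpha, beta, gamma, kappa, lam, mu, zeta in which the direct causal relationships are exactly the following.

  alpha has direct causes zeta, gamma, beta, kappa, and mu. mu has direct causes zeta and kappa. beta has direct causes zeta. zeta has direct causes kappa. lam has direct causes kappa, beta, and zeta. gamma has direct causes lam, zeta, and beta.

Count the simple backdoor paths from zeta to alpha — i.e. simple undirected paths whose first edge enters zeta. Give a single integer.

A backdoor path from zeta to alpha is any simple undirected path whose first edge points into zeta (i.e. leaves zeta via a parent).
Parents of zeta: {kappa}.
Enumerating:
  P1: zeta <- kappa -> lam <- beta -> gamma -> alpha
  P2: zeta <- kappa -> lam <- beta -> alpha
  P3: zeta <- kappa -> lam -> gamma <- beta -> alpha
  P4: zeta <- kappa -> lam -> gamma -> alpha
  P5: zeta <- kappa -> mu -> alpha
  P6: zeta <- kappa -> alpha
That exhausts the simple backdoor paths. Count: 6.

6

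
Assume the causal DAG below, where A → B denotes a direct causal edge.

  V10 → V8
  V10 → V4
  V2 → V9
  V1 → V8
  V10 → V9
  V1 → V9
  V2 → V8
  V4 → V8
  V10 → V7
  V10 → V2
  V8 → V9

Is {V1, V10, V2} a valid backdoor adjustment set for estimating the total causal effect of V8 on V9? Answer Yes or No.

Backdoor paths from V8 to V9 (paths whose first edge points into V8):
  P1: V8 <- V1 -> V9
  P2: V8 <- V10 -> V2 -> V9
  P3: V8 <- V10 -> V9
  P4: V8 <- V2 <- V10 -> V9
  P5: V8 <- V2 -> V9
  P6: V8 <- V4 <- V10 -> V2 -> V9
  P7: V8 <- V4 <- V10 -> V9
Condition 1 (no descendant of V8 in the set): holds — descendants of V8 are {V9}; none are in {V1, V10, V2}.
Condition 2 (every backdoor path blocked by {V1, V10, V2}):
  P1: blocked at fork node V1 ∈ conditioning set.
  P2: blocked at fork node V10 ∈ conditioning set.
  P3: blocked at fork node V10 ∈ conditioning set.
  P4: blocked at chain node V2 ∈ conditioning set.
  P5: blocked at fork node V2 ∈ conditioning set.
  P6: blocked at fork node V10 ∈ conditioning set.
  P7: blocked at fork node V10 ∈ conditioning set.
{V1, V10, V2} satisfies the backdoor criterion.

Yes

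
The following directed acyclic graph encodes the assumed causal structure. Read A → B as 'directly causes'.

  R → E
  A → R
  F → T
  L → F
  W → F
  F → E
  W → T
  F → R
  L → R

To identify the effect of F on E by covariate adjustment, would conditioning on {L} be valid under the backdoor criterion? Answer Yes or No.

Yes

Backdoor paths from F to E (paths whose first edge points into F):
  P1: F <- L -> R -> E
Condition 1 (no descendant of F in the set): holds — descendants of F are {E, R, T}; none are in {L}.
Condition 2 (every backdoor path blocked by {L}):
  P1: blocked at fork node L ∈ conditioning set.
{L} satisfies the backdoor criterion.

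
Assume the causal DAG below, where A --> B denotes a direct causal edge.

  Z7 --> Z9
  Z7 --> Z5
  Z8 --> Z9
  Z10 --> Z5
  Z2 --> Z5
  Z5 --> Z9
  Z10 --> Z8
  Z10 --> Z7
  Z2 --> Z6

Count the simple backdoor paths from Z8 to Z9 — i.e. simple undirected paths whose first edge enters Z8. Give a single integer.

4

A backdoor path from Z8 to Z9 is any simple undirected path whose first edge points into Z8 (i.e. leaves Z8 via a parent).
Parents of Z8: {Z10}.
Enumerating:
  P1: Z8 <- Z10 -> Z7 -> Z5 -> Z9
  P2: Z8 <- Z10 -> Z7 -> Z9
  P3: Z8 <- Z10 -> Z5 <- Z7 -> Z9
  P4: Z8 <- Z10 -> Z5 -> Z9
That exhausts the simple backdoor paths. Count: 4.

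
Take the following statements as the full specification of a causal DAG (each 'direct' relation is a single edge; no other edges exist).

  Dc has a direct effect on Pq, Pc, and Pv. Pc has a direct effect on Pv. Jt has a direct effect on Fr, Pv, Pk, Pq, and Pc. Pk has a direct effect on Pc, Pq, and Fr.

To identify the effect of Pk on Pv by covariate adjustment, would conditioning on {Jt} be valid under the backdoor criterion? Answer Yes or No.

Backdoor paths from Pk to Pv (paths whose first edge points into Pk):
  P1: Pk <- Jt -> Pc <- Dc -> Pv
  P2: Pk <- Jt -> Pc -> Pv
  P3: Pk <- Jt -> Pv
  P4: Pk <- Jt -> Pq <- Dc -> Pc -> Pv
  P5: Pk <- Jt -> Pq <- Dc -> Pv
Condition 1 (no descendant of Pk in the set): holds — descendants of Pk are {Fr, Pc, Pq, Pv}; none are in {Jt}.
Condition 2 (every backdoor path blocked by {Jt}):
  P1: blocked at fork node Jt ∈ conditioning set.
  P2: blocked at fork node Jt ∈ conditioning set.
  P3: blocked at fork node Jt ∈ conditioning set.
  P4: blocked at fork node Jt ∈ conditioning set.
  P5: blocked at fork node Jt ∈ conditioning set.
{Jt} satisfies the backdoor criterion.

Yes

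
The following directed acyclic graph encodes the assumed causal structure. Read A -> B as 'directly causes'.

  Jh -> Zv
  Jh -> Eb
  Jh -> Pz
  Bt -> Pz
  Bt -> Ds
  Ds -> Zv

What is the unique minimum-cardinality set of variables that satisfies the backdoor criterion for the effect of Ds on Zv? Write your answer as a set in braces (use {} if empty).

Variables eligible for adjustment (non-descendants of Ds, excluding Ds and Zv): {Bt, Eb, Jh, Pz}.
Backdoor paths from Ds to Zv:
  P1: Ds <- Bt -> Pz <- Jh -> Zv
Each backdoor path contains an unconditioned collider, so every path is already blocked with the empty conditioning set:
  P1: blocked at collider Pz (neither it nor any descendant is in the conditioning set).
The empty set is therefore the unique smallest valid set.

{}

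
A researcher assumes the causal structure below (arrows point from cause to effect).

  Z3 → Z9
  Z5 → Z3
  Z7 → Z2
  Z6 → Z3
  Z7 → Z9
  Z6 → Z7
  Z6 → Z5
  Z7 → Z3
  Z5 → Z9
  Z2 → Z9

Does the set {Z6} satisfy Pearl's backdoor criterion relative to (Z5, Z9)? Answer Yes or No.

Backdoor paths from Z5 to Z9 (paths whose first edge points into Z5):
  P1: Z5 <- Z6 -> Z7 -> Z3 -> Z9
  P2: Z5 <- Z6 -> Z7 -> Z2 -> Z9
  P3: Z5 <- Z6 -> Z7 -> Z9
  P4: Z5 <- Z6 -> Z3 <- Z7 -> Z2 -> Z9
  P5: Z5 <- Z6 -> Z3 <- Z7 -> Z9
  P6: Z5 <- Z6 -> Z3 -> Z9
Condition 1 (no descendant of Z5 in the set): holds — descendants of Z5 are {Z3, Z9}; none are in {Z6}.
Condition 2 (every backdoor path blocked by {Z6}):
  P1: blocked at fork node Z6 ∈ conditioning set.
  P2: blocked at fork node Z6 ∈ conditioning set.
  P3: blocked at fork node Z6 ∈ conditioning set.
  P4: blocked at fork node Z6 ∈ conditioning set.
  P5: blocked at fork node Z6 ∈ conditioning set.
  P6: blocked at fork node Z6 ∈ conditioning set.
{Z6} satisfies the backdoor criterion.

Yes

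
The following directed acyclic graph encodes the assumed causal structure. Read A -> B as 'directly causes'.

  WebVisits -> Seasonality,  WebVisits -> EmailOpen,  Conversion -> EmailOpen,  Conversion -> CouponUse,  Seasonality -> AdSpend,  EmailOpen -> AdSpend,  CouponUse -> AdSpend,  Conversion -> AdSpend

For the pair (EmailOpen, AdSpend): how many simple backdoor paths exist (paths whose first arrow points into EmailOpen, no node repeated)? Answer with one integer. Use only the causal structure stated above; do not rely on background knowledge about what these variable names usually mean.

A backdoor path from EmailOpen to AdSpend is any simple undirected path whose first edge points into EmailOpen (i.e. leaves EmailOpen via a parent).
Parents of EmailOpen: {Conversion, WebVisits}.
Enumerating:
  P1: EmailOpen <- Conversion -> CouponUse -> AdSpend
  P2: EmailOpen <- Conversion -> AdSpend
  P3: EmailOpen <- WebVisits -> Seasonality -> AdSpend
That exhausts the simple backdoor paths. Count: 3.

3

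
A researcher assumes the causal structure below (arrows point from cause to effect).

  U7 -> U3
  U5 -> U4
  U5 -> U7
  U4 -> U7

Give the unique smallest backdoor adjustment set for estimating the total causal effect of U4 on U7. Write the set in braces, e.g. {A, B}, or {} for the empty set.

{U5}

Variables eligible for adjustment (non-descendants of U4, excluding U4 and U7): {U5}.
Backdoor paths from U4 to U7:
  P1: U4 <- U5 -> U7
The empty set is not sufficient: P1 (U4 <- U5 -> U7) has no collider blocking it and no conditioned non-collider, so it is open.
Try {U5}:
  P1: blocked at fork node U5 ∈ conditioning set.
{U5} contains no descendant of U4 and blocks every backdoor path.
{U5} is the unique smallest valid adjustment set.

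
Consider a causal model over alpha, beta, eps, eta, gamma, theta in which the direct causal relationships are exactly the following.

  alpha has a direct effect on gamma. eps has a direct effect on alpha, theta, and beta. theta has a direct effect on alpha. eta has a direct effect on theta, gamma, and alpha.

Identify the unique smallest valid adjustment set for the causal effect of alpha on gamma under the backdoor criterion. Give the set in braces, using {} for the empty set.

Variables eligible for adjustment (non-descendants of alpha, excluding alpha and gamma): {beta, eps, eta, theta}.
Backdoor paths from alpha to gamma:
  P1: alpha <- eta -> gamma
  P2: alpha <- eps -> theta <- eta -> gamma
  P3: alpha <- theta <- eta -> gamma
The empty set is not sufficient: P1 (alpha <- eta -> gamma) has no collider blocking it and no conditioned non-collider, so it is open.
Try {eta}:
  P1: blocked at fork node eta ∈ conditioning set.
  P2: blocked at collider theta (neither it nor any descendant is in the conditioning set).
  P3: blocked at fork node eta ∈ conditioning set.
{eta} contains no descendant of alpha and blocks every backdoor path.
No other singleton works — e.g. {eps} leaves P1 open — so {eta} is the unique smallest valid adjustment set.

{eta}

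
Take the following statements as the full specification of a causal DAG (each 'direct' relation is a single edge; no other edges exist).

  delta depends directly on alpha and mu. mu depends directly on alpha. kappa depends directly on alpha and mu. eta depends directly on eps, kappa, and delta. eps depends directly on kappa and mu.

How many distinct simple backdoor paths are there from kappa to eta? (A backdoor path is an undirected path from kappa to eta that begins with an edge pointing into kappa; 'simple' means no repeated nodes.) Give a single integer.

7

A backdoor path from kappa to eta is any simple undirected path whose first edge points into kappa (i.e. leaves kappa via a parent).
Parents of kappa: {alpha, mu}.
Enumerating:
  P1: kappa <- alpha -> mu -> delta -> eta
  P2: kappa <- alpha -> mu -> eps -> eta
  P3: kappa <- alpha -> delta <- mu -> eps -> eta
  P4: kappa <- alpha -> delta -> eta
  P5: kappa <- mu <- alpha -> delta -> eta
  P6: kappa <- mu -> delta -> eta
  P7: kappa <- mu -> eps -> eta
That exhausts the simple backdoor paths. Count: 7.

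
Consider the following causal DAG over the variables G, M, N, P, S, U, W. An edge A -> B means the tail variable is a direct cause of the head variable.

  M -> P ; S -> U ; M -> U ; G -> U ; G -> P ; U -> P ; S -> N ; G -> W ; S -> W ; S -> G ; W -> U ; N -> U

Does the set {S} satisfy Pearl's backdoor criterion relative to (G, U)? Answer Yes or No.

Yes

Backdoor paths from G to U (paths whose first edge points into G):
  P1: G <- S -> N -> U
  P2: G <- S -> W -> U
  P3: G <- S -> U
Condition 1 (no descendant of G in the set): holds — descendants of G are {P, U, W}; none are in {S}.
Condition 2 (every backdoor path blocked by {S}):
  P1: blocked at fork node S ∈ conditioning set.
  P2: blocked at fork node S ∈ conditioning set.
  P3: blocked at fork node S ∈ conditioning set.
{S} satisfies the backdoor criterion.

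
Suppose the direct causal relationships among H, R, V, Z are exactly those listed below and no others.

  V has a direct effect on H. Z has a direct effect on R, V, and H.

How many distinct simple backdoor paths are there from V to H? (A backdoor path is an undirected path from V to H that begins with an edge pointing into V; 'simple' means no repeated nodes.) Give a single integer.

A backdoor path from V to H is any simple undirected path whose first edge points into V (i.e. leaves V via a parent).
Parents of V: {Z}.
Enumerating:
  P1: V <- Z -> H
That exhausts the simple backdoor paths. Count: 1.

1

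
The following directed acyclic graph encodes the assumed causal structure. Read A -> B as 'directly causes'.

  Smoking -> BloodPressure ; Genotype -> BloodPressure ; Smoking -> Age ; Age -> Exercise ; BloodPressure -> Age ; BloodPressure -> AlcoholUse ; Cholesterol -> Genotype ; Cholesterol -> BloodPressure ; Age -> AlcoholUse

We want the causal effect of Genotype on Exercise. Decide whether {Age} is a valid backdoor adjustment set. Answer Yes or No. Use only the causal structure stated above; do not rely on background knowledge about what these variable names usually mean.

No

Backdoor paths from Genotype to Exercise (paths whose first edge points into Genotype):
  P1: Genotype <- Cholesterol -> BloodPressure <- Smoking -> Age -> Exercise
  P2: Genotype <- Cholesterol -> BloodPressure -> Age -> Exercise
  P3: Genotype <- Cholesterol -> BloodPressure -> AlcoholUse <- Age -> Exercise
Condition 1 (no descendant of Genotype in the set): FAILS — Age is a descendant of Genotype.
Condition 2 (every backdoor path blocked by {Age}):
  P1: blocked at chain node Age ∈ conditioning set.
  P2: blocked at chain node Age ∈ conditioning set.
  P3: blocked at collider AlcoholUse (neither it nor any descendant is in the conditioning set).
{Age} does not satisfy the backdoor criterion.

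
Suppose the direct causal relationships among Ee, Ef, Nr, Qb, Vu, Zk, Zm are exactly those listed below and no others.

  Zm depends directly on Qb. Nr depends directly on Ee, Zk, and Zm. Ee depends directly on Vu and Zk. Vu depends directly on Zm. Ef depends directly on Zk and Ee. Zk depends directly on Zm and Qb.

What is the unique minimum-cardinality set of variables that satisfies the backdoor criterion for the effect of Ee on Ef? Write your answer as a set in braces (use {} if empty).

{Zk}

Variables eligible for adjustment (non-descendants of Ee, excluding Ee and Ef): {Qb, Vu, Zk, Zm}.
Backdoor paths from Ee to Ef:
  P1: Ee <- Vu <- Zm <- Qb -> Zk -> Ef
  P2: Ee <- Vu <- Zm -> Zk -> Ef
  P3: Ee <- Vu <- Zm -> Nr <- Zk -> Ef
  P4: Ee <- Zk -> Ef
The empty set is not sufficient: P1 (Ee <- Vu <- Zm <- Qb -> Zk -> Ef) has no collider blocking it and no conditioned non-collider, so it is open.
Try {Zk}:
  P1: blocked at chain node Zk ∈ conditioning set.
  P2: blocked at chain node Zk ∈ conditioning set.
  P3: blocked at collider Nr (neither it nor any descendant is in the conditioning set).
  P4: blocked at fork node Zk ∈ conditioning set.
{Zk} contains no descendant of Ee and blocks every backdoor path.
No other singleton works — e.g. {Qb} leaves P2 open — so {Zk} is the unique smallest valid adjustment set.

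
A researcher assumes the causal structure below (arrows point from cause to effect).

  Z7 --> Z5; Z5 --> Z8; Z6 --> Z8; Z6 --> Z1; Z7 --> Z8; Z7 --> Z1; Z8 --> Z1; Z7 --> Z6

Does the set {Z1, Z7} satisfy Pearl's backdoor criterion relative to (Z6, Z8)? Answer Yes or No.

Backdoor paths from Z6 to Z8 (paths whose first edge points into Z6):
  P1: Z6 <- Z7 -> Z5 -> Z8
  P2: Z6 <- Z7 -> Z8
  P3: Z6 <- Z7 -> Z1 <- Z8
Condition 1 (no descendant of Z6 in the set): FAILS — Z1 is a descendant of Z6.
Condition 2 (every backdoor path blocked by {Z1, Z7}):
  P1: blocked at fork node Z7 ∈ conditioning set.
  P2: blocked at fork node Z7 ∈ conditioning set.
  P3: blocked at fork node Z7 ∈ conditioning set.
{Z1, Z7} does not satisfy the backdoor criterion.

No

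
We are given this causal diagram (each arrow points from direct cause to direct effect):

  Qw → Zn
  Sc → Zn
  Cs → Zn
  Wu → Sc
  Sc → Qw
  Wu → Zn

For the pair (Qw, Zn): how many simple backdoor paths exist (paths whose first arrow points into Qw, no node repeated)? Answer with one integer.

2

A backdoor path from Qw to Zn is any simple undirected path whose first edge points into Qw (i.e. leaves Qw via a parent).
Parents of Qw: {Sc}.
Enumerating:
  P1: Qw <- Sc <- Wu -> Zn
  P2: Qw <- Sc -> Zn
That exhausts the simple backdoor paths. Count: 2.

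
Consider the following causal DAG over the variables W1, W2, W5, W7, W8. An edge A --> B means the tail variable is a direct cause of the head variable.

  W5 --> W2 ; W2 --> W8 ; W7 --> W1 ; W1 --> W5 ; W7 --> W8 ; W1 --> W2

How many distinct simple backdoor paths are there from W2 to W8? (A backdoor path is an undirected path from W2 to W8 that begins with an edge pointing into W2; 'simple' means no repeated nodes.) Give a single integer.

2

A backdoor path from W2 to W8 is any simple undirected path whose first edge points into W2 (i.e. leaves W2 via a parent).
Parents of W2: {W1, W5}.
Enumerating:
  P1: W2 <- W1 <- W7 -> W8
  P2: W2 <- W5 <- W1 <- W7 -> W8
That exhausts the simple backdoor paths. Count: 2.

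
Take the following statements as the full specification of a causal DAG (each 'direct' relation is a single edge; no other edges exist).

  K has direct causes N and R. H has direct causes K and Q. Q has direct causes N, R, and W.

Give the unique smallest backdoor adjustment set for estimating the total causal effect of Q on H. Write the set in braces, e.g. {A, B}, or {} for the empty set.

Variables eligible for adjustment (non-descendants of Q, excluding Q and H): {K, N, R, W}.
Backdoor paths from Q to H:
  P1: Q <- R -> K -> H
  P2: Q <- N -> K -> H
The empty set is not sufficient: P1 (Q <- R -> K -> H) has no collider blocking it and no conditioned non-collider, so it is open.
Try {K}:
  P1: blocked at chain node K ∈ conditioning set.
  P2: blocked at chain node K ∈ conditioning set.
{K} contains no descendant of Q and blocks every backdoor path.
No other singleton works — e.g. {R} leaves P2 open — so {K} is the unique smallest valid adjustment set.

{K}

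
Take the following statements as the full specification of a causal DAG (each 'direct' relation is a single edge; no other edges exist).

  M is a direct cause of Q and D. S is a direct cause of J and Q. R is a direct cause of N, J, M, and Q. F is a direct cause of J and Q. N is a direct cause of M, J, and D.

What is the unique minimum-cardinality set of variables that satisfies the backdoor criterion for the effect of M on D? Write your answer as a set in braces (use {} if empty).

Variables eligible for adjustment (non-descendants of M, excluding M and D): {F, J, N, R, S}.
Backdoor paths from M to D:
  P1: M <- R -> N -> D
  P2: M <- R -> Q <- S -> J <- N -> D
  P3: M <- R -> Q <- F -> J <- N -> D
  P4: M <- R -> J <- N -> D
  P5: M <- N -> D
The empty set is not sufficient: P1 (M <- R -> N -> D) has no collider blocking it and no conditioned non-collider, so it is open.
Try {N}:
  P1: blocked at chain node N ∈ conditioning set.
  P2: blocked at collider Q (neither it nor any descendant is in the conditioning set).
  P3: blocked at collider Q (neither it nor any descendant is in the conditioning set).
  P4: blocked at collider J (neither it nor any descendant is in the conditioning set).
  P5: blocked at fork node N ∈ conditioning set.
{N} contains no descendant of M and blocks every backdoor path.
No other singleton works — e.g. {R} leaves P5 open — so {N} is the unique smallest valid adjustment set.

{N}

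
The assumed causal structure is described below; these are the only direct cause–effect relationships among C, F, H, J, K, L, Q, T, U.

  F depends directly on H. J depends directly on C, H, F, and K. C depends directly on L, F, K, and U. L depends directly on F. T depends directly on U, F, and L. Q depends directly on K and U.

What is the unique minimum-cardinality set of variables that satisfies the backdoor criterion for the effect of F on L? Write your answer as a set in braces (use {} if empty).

Variables eligible for adjustment (non-descendants of F, excluding F and L): {H, K, Q, U}.
Backdoor paths from F to L:
  P1: F <- H -> J <- K -> C <- U -> T <- L
  P2: F <- H -> J <- K -> C <- L
  P3: F <- H -> J <- K -> Q <- U -> C <- L
  P4: F <- H -> J <- K -> Q <- U -> T <- L
  P5: F <- H -> J <- C <- K -> Q <- U -> T <- L
  P6: F <- H -> J <- C <- U -> T <- L
  P7: F <- H -> J <- C <- L
Each backdoor path contains an unconditioned collider, so every path is already blocked with the empty conditioning set:
  P1: blocked at collider J (neither it nor any descendant is in the conditioning set).
  P2: blocked at collider J (neither it nor any descendant is in the conditioning set).
  P3: blocked at collider J (neither it nor any descendant is in the conditioning set).
  P4: blocked at collider J (neither it nor any descendant is in the conditioning set).
  P5: blocked at collider J (neither it nor any descendant is in the conditioning set).
  P6: blocked at collider J (neither it nor any descendant is in the conditioning set).
  P7: blocked at collider J (neither it nor any descendant is in the conditioning set).
The empty set is therefore the unique smallest valid set.

{}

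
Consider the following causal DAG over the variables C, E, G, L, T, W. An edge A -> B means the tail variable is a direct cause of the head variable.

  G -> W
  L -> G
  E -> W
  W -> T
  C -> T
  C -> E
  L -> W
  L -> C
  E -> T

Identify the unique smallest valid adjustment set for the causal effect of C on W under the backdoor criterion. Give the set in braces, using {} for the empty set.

{L}

Variables eligible for adjustment (non-descendants of C, excluding C and W): {G, L}.
Backdoor paths from C to W:
  P1: C <- L -> G -> W
  P2: C <- L -> W
The empty set is not sufficient: P1 (C <- L -> G -> W) has no collider blocking it and no conditioned non-collider, so it is open.
Try {L}:
  P1: blocked at fork node L ∈ conditioning set.
  P2: blocked at fork node L ∈ conditioning set.
{L} contains no descendant of C and blocks every backdoor path.
No other singleton works — e.g. {G} leaves P2 open — so {L} is the unique smallest valid adjustment set.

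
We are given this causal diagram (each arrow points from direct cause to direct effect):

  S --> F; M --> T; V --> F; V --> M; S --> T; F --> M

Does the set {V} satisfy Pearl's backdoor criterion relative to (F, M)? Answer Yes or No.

Yes

Backdoor paths from F to M (paths whose first edge points into F):
  P1: F <- V -> M
  P2: F <- S -> T <- M
Condition 1 (no descendant of F in the set): holds — descendants of F are {M, T}; none are in {V}.
Condition 2 (every backdoor path blocked by {V}):
  P1: blocked at fork node V ∈ conditioning set.
  P2: blocked at collider T (neither it nor any descendant is in the conditioning set).
{V} satisfies the backdoor criterion.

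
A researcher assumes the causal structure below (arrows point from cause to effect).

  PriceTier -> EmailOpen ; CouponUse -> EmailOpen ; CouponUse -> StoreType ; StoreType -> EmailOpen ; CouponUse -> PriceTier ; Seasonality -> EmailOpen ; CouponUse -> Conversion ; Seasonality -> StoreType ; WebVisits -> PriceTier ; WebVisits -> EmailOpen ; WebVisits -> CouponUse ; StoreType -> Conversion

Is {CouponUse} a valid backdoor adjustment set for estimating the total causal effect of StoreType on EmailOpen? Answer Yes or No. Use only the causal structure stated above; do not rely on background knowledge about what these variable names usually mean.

No

Backdoor paths from StoreType to EmailOpen (paths whose first edge points into StoreType):
  P1: StoreType <- CouponUse <- WebVisits -> PriceTier -> EmailOpen
  P2: StoreType <- CouponUse <- WebVisits -> EmailOpen
  P3: StoreType <- CouponUse -> PriceTier <- WebVisits -> EmailOpen
  P4: StoreType <- CouponUse -> PriceTier -> EmailOpen
  P5: StoreType <- CouponUse -> EmailOpen
  P6: StoreType <- Seasonality -> EmailOpen
Condition 1 (no descendant of StoreType in the set): holds — descendants of StoreType are {Conversion, EmailOpen}; none are in {CouponUse}.
Condition 2 (every backdoor path blocked by {CouponUse}):
  P1: blocked at chain node CouponUse ∈ conditioning set.
  P2: blocked at chain node CouponUse ∈ conditioning set.
  P3: blocked at fork node CouponUse ∈ conditioning set.
  P4: blocked at fork node CouponUse ∈ conditioning set.
  P5: blocked at fork node CouponUse ∈ conditioning set.
  P6: open — no interior node is in the conditioning set.
{CouponUse} does not satisfy the backdoor criterion.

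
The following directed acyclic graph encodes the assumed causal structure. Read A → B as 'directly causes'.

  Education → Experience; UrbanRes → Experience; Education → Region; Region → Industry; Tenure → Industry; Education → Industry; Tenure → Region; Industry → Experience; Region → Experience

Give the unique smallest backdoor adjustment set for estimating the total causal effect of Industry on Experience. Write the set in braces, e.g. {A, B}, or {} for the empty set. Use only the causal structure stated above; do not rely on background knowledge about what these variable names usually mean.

{Education, Region}

Variables eligible for adjustment (non-descendants of Industry, excluding Industry and Experience): {Education, Region, Tenure, UrbanRes}.
Backdoor paths from Industry to Experience:
  P1: Industry <- Education -> Region -> Experience
  P2: Industry <- Education -> Experience
  P3: Industry <- Tenure -> Region <- Education -> Experience
  P4: Industry <- Tenure -> Region -> Experience
  P5: Industry <- Region <- Education -> Experience
  P6: Industry <- Region -> Experience
The empty set is not sufficient: P1 (Industry <- Education -> Region -> Experience) has no collider blocking it and no conditioned non-collider, so it is open.
Try {Education, Region}:
  P1: blocked at fork node Education ∈ conditioning set.
  P2: blocked at fork node Education ∈ conditioning set.
  P3: blocked at fork node Education ∈ conditioning set.
  P4: blocked at chain node Region ∈ conditioning set.
  P5: blocked at chain node Region ∈ conditioning set.
  P6: blocked at fork node Region ∈ conditioning set.
{Education, Region} contains no descendant of Industry and blocks every backdoor path.
Every element of {Education, Region} is needed (dropping Education leaves P2 open; dropping Region leaves P4 open), so no proper subset is valid.
Among all size-2 subsets of the eligible variables, only {Education, Region} blocks every backdoor path, so it is the unique smallest valid adjustment set.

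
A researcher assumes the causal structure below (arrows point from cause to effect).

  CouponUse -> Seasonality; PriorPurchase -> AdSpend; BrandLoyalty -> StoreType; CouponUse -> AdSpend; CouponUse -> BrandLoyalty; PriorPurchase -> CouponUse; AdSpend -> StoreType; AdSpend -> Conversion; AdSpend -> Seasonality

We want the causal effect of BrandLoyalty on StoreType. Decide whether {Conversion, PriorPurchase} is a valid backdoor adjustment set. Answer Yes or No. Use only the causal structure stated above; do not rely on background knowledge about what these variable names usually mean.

Backdoor paths from BrandLoyalty to StoreType (paths whose first edge points into BrandLoyalty):
  P1: BrandLoyalty <- CouponUse <- PriorPurchase -> AdSpend -> StoreType
  P2: BrandLoyalty <- CouponUse -> AdSpend -> StoreType
  P3: BrandLoyalty <- CouponUse -> Seasonality <- AdSpend -> StoreType
Condition 1 (no descendant of BrandLoyalty in the set): holds — descendants of BrandLoyalty are {StoreType}; none are in {Conversion, PriorPurchase}.
Condition 2 (every backdoor path blocked by {Conversion, PriorPurchase}):
  P1: blocked at fork node PriorPurchase ∈ conditioning set.
  P2: open — no interior node is in the conditioning set.
  P3: blocked at collider Seasonality (neither it nor any descendant is in the conditioning set).
{Conversion, PriorPurchase} does not satisfy the backdoor criterion.

No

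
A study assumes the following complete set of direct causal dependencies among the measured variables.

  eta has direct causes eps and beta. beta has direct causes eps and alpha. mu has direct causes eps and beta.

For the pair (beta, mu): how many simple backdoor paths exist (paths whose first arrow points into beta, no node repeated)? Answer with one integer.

A backdoor path from beta to mu is any simple undirected path whose first edge points into beta (i.e. leaves beta via a parent).
Parents of beta: {alpha, eps}.
Enumerating:
  P1: beta <- eps -> mu
That exhausts the simple backdoor paths. Count: 1.

1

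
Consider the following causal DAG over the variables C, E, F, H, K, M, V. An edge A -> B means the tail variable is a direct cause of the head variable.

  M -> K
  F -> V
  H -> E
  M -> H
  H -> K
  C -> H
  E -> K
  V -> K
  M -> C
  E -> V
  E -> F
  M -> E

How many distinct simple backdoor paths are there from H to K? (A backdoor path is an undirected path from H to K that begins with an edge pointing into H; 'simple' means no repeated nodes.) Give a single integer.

8

A backdoor path from H to K is any simple undirected path whose first edge points into H (i.e. leaves H via a parent).
Parents of H: {C, M}.
Enumerating:
  P1: H <- M -> E -> F -> V -> K
  P2: H <- M -> E -> V -> K
  P3: H <- M -> E -> K
  P4: H <- M -> K
  P5: H <- C <- M -> E -> F -> V -> K
  P6: H <- C <- M -> E -> V -> K
  P7: H <- C <- M -> E -> K
  P8: H <- C <- M -> K
That exhausts the simple backdoor paths. Count: 8.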